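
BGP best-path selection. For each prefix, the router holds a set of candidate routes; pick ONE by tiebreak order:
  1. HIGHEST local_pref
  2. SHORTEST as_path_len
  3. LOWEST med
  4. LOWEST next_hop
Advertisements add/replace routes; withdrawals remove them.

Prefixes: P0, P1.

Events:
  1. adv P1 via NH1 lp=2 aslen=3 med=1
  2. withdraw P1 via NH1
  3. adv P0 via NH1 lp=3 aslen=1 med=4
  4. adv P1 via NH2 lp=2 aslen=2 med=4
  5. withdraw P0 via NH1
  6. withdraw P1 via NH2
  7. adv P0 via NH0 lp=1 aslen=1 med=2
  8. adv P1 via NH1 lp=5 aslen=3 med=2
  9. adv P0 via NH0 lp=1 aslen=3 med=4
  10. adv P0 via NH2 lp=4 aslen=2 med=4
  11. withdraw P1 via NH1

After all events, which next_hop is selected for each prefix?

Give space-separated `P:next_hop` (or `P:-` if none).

Answer: P0:NH2 P1:-

Derivation:
Op 1: best P0=- P1=NH1
Op 2: best P0=- P1=-
Op 3: best P0=NH1 P1=-
Op 4: best P0=NH1 P1=NH2
Op 5: best P0=- P1=NH2
Op 6: best P0=- P1=-
Op 7: best P0=NH0 P1=-
Op 8: best P0=NH0 P1=NH1
Op 9: best P0=NH0 P1=NH1
Op 10: best P0=NH2 P1=NH1
Op 11: best P0=NH2 P1=-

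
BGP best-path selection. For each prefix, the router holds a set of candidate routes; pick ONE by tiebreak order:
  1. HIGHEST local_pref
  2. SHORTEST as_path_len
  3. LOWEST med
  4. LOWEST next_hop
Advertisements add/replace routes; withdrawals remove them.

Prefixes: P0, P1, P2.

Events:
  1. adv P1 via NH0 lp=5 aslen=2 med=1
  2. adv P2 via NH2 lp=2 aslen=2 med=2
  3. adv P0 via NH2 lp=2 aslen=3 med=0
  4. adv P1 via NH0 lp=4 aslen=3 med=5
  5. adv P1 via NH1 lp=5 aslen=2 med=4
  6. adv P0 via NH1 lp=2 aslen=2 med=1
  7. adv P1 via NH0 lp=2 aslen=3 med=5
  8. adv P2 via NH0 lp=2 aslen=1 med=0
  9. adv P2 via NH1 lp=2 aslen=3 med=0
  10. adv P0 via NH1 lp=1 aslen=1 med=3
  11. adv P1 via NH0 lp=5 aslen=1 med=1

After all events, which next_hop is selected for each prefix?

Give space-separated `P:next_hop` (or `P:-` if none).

Answer: P0:NH2 P1:NH0 P2:NH0

Derivation:
Op 1: best P0=- P1=NH0 P2=-
Op 2: best P0=- P1=NH0 P2=NH2
Op 3: best P0=NH2 P1=NH0 P2=NH2
Op 4: best P0=NH2 P1=NH0 P2=NH2
Op 5: best P0=NH2 P1=NH1 P2=NH2
Op 6: best P0=NH1 P1=NH1 P2=NH2
Op 7: best P0=NH1 P1=NH1 P2=NH2
Op 8: best P0=NH1 P1=NH1 P2=NH0
Op 9: best P0=NH1 P1=NH1 P2=NH0
Op 10: best P0=NH2 P1=NH1 P2=NH0
Op 11: best P0=NH2 P1=NH0 P2=NH0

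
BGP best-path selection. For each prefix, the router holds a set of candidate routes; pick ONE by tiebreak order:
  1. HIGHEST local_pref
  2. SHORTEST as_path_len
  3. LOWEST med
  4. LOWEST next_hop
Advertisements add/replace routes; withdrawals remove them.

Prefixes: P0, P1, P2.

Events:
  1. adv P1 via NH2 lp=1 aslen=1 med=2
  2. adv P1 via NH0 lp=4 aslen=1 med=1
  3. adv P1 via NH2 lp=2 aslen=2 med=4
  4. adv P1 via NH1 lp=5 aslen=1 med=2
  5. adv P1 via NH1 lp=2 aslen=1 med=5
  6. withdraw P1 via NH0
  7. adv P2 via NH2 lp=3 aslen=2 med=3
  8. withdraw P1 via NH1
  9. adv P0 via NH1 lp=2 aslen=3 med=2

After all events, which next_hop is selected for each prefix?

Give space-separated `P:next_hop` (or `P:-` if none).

Op 1: best P0=- P1=NH2 P2=-
Op 2: best P0=- P1=NH0 P2=-
Op 3: best P0=- P1=NH0 P2=-
Op 4: best P0=- P1=NH1 P2=-
Op 5: best P0=- P1=NH0 P2=-
Op 6: best P0=- P1=NH1 P2=-
Op 7: best P0=- P1=NH1 P2=NH2
Op 8: best P0=- P1=NH2 P2=NH2
Op 9: best P0=NH1 P1=NH2 P2=NH2

Answer: P0:NH1 P1:NH2 P2:NH2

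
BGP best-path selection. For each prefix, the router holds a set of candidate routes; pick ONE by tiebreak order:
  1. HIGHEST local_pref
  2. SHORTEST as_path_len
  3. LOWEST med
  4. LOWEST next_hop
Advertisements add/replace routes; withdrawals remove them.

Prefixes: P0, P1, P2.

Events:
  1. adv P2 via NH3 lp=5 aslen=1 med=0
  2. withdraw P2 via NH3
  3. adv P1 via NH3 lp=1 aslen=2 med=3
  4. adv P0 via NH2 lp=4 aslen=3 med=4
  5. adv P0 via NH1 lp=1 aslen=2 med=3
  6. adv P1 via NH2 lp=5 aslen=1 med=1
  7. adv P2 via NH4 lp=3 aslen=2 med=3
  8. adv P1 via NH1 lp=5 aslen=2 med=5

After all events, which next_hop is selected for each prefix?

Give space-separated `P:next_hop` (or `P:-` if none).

Op 1: best P0=- P1=- P2=NH3
Op 2: best P0=- P1=- P2=-
Op 3: best P0=- P1=NH3 P2=-
Op 4: best P0=NH2 P1=NH3 P2=-
Op 5: best P0=NH2 P1=NH3 P2=-
Op 6: best P0=NH2 P1=NH2 P2=-
Op 7: best P0=NH2 P1=NH2 P2=NH4
Op 8: best P0=NH2 P1=NH2 P2=NH4

Answer: P0:NH2 P1:NH2 P2:NH4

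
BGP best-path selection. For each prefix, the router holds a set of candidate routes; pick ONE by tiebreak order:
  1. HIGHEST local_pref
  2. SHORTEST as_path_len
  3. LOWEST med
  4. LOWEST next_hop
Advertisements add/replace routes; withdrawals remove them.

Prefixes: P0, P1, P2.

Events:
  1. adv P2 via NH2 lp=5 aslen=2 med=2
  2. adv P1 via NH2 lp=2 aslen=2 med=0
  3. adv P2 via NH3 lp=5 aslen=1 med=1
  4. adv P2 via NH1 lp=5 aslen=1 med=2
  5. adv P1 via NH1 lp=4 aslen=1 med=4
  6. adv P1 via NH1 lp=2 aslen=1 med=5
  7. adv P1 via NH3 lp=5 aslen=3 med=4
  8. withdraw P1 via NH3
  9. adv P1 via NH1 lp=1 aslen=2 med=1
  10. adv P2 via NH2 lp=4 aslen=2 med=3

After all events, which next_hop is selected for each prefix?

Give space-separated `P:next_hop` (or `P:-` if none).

Op 1: best P0=- P1=- P2=NH2
Op 2: best P0=- P1=NH2 P2=NH2
Op 3: best P0=- P1=NH2 P2=NH3
Op 4: best P0=- P1=NH2 P2=NH3
Op 5: best P0=- P1=NH1 P2=NH3
Op 6: best P0=- P1=NH1 P2=NH3
Op 7: best P0=- P1=NH3 P2=NH3
Op 8: best P0=- P1=NH1 P2=NH3
Op 9: best P0=- P1=NH2 P2=NH3
Op 10: best P0=- P1=NH2 P2=NH3

Answer: P0:- P1:NH2 P2:NH3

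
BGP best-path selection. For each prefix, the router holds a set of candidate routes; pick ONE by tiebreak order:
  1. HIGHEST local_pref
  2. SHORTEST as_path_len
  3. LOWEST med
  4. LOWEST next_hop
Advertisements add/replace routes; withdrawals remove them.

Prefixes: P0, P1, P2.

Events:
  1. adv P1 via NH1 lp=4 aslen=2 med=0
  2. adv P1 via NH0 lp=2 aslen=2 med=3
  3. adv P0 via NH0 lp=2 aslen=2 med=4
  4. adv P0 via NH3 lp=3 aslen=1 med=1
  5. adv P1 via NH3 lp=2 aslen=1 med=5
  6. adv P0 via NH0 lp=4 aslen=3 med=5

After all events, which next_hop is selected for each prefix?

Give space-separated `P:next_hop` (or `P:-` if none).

Op 1: best P0=- P1=NH1 P2=-
Op 2: best P0=- P1=NH1 P2=-
Op 3: best P0=NH0 P1=NH1 P2=-
Op 4: best P0=NH3 P1=NH1 P2=-
Op 5: best P0=NH3 P1=NH1 P2=-
Op 6: best P0=NH0 P1=NH1 P2=-

Answer: P0:NH0 P1:NH1 P2:-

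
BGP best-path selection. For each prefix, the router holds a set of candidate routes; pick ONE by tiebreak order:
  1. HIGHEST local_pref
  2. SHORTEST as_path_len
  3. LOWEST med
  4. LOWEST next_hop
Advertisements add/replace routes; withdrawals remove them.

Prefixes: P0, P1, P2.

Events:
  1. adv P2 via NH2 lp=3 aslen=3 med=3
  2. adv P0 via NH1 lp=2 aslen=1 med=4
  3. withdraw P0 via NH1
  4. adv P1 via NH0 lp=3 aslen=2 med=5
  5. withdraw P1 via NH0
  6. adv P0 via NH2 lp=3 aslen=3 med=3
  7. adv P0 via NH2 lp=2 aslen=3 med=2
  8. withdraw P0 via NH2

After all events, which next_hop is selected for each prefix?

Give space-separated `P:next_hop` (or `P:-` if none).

Op 1: best P0=- P1=- P2=NH2
Op 2: best P0=NH1 P1=- P2=NH2
Op 3: best P0=- P1=- P2=NH2
Op 4: best P0=- P1=NH0 P2=NH2
Op 5: best P0=- P1=- P2=NH2
Op 6: best P0=NH2 P1=- P2=NH2
Op 7: best P0=NH2 P1=- P2=NH2
Op 8: best P0=- P1=- P2=NH2

Answer: P0:- P1:- P2:NH2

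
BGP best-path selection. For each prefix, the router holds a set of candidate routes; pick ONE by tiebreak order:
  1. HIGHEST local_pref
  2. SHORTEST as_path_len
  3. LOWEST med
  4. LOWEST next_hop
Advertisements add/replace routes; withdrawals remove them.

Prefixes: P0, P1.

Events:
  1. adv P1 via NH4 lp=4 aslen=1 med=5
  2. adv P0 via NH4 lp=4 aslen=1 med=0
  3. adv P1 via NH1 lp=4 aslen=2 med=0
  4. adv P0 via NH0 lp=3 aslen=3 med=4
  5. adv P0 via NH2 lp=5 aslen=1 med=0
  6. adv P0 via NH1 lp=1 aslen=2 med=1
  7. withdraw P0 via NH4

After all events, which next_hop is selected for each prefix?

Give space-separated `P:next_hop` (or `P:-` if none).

Op 1: best P0=- P1=NH4
Op 2: best P0=NH4 P1=NH4
Op 3: best P0=NH4 P1=NH4
Op 4: best P0=NH4 P1=NH4
Op 5: best P0=NH2 P1=NH4
Op 6: best P0=NH2 P1=NH4
Op 7: best P0=NH2 P1=NH4

Answer: P0:NH2 P1:NH4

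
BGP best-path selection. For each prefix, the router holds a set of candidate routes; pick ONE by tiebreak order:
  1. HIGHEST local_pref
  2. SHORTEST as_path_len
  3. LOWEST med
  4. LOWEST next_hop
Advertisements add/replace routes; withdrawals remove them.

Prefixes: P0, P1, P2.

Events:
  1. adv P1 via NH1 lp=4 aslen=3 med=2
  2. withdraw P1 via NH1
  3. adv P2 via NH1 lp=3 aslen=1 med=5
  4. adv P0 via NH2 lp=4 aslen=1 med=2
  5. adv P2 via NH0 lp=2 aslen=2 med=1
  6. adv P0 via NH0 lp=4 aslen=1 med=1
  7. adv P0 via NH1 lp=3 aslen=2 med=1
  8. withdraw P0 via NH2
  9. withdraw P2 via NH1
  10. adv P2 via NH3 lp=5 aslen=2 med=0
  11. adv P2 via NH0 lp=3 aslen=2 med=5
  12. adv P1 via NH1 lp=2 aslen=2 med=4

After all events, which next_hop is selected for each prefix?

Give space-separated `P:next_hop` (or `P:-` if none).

Op 1: best P0=- P1=NH1 P2=-
Op 2: best P0=- P1=- P2=-
Op 3: best P0=- P1=- P2=NH1
Op 4: best P0=NH2 P1=- P2=NH1
Op 5: best P0=NH2 P1=- P2=NH1
Op 6: best P0=NH0 P1=- P2=NH1
Op 7: best P0=NH0 P1=- P2=NH1
Op 8: best P0=NH0 P1=- P2=NH1
Op 9: best P0=NH0 P1=- P2=NH0
Op 10: best P0=NH0 P1=- P2=NH3
Op 11: best P0=NH0 P1=- P2=NH3
Op 12: best P0=NH0 P1=NH1 P2=NH3

Answer: P0:NH0 P1:NH1 P2:NH3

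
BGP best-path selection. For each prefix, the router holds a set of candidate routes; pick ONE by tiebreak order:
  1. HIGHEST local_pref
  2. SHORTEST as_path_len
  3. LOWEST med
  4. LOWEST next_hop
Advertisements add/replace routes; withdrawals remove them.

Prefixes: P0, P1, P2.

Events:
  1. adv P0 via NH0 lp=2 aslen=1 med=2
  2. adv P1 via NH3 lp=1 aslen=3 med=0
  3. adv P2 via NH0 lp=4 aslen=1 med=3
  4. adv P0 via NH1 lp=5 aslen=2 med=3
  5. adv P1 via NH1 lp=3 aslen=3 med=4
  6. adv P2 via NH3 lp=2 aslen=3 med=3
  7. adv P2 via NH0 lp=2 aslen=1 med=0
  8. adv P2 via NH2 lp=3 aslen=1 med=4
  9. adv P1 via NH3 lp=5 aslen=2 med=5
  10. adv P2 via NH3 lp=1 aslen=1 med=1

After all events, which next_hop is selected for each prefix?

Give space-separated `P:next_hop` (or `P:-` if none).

Answer: P0:NH1 P1:NH3 P2:NH2

Derivation:
Op 1: best P0=NH0 P1=- P2=-
Op 2: best P0=NH0 P1=NH3 P2=-
Op 3: best P0=NH0 P1=NH3 P2=NH0
Op 4: best P0=NH1 P1=NH3 P2=NH0
Op 5: best P0=NH1 P1=NH1 P2=NH0
Op 6: best P0=NH1 P1=NH1 P2=NH0
Op 7: best P0=NH1 P1=NH1 P2=NH0
Op 8: best P0=NH1 P1=NH1 P2=NH2
Op 9: best P0=NH1 P1=NH3 P2=NH2
Op 10: best P0=NH1 P1=NH3 P2=NH2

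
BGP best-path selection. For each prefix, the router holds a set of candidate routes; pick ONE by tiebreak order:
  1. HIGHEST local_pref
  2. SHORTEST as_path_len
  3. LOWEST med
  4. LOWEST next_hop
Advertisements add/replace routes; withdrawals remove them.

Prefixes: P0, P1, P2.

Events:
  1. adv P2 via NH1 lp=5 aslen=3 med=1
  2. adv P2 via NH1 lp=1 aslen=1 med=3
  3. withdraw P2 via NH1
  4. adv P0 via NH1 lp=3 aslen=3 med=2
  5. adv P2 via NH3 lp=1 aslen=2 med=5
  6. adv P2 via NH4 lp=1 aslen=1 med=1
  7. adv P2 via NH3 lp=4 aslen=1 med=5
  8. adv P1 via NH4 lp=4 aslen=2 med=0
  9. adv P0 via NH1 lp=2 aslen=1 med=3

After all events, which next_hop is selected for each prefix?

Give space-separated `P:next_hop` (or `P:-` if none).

Op 1: best P0=- P1=- P2=NH1
Op 2: best P0=- P1=- P2=NH1
Op 3: best P0=- P1=- P2=-
Op 4: best P0=NH1 P1=- P2=-
Op 5: best P0=NH1 P1=- P2=NH3
Op 6: best P0=NH1 P1=- P2=NH4
Op 7: best P0=NH1 P1=- P2=NH3
Op 8: best P0=NH1 P1=NH4 P2=NH3
Op 9: best P0=NH1 P1=NH4 P2=NH3

Answer: P0:NH1 P1:NH4 P2:NH3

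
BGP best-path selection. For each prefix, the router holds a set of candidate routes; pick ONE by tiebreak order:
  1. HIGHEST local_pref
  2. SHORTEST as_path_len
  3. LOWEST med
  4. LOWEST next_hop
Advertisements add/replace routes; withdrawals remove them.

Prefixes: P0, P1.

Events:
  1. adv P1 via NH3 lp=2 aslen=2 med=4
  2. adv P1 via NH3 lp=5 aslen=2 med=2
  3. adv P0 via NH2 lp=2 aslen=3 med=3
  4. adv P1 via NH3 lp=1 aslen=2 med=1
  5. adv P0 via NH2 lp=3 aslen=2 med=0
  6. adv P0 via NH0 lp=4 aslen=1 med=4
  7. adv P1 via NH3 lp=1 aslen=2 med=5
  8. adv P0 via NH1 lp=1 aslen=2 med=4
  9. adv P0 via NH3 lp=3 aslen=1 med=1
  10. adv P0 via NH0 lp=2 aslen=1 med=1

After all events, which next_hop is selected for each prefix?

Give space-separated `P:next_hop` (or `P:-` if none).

Op 1: best P0=- P1=NH3
Op 2: best P0=- P1=NH3
Op 3: best P0=NH2 P1=NH3
Op 4: best P0=NH2 P1=NH3
Op 5: best P0=NH2 P1=NH3
Op 6: best P0=NH0 P1=NH3
Op 7: best P0=NH0 P1=NH3
Op 8: best P0=NH0 P1=NH3
Op 9: best P0=NH0 P1=NH3
Op 10: best P0=NH3 P1=NH3

Answer: P0:NH3 P1:NH3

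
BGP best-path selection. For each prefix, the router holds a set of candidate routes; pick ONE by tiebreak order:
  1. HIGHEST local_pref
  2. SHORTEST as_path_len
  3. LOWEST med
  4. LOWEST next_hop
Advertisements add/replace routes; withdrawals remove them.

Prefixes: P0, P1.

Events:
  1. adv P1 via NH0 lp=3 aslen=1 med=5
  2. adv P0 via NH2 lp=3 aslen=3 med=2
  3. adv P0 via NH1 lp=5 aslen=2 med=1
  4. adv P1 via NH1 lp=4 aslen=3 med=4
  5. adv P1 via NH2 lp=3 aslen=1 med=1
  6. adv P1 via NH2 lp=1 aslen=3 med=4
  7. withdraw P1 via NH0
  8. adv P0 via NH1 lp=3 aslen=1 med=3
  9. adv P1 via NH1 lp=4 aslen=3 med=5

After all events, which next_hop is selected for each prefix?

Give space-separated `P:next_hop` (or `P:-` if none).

Op 1: best P0=- P1=NH0
Op 2: best P0=NH2 P1=NH0
Op 3: best P0=NH1 P1=NH0
Op 4: best P0=NH1 P1=NH1
Op 5: best P0=NH1 P1=NH1
Op 6: best P0=NH1 P1=NH1
Op 7: best P0=NH1 P1=NH1
Op 8: best P0=NH1 P1=NH1
Op 9: best P0=NH1 P1=NH1

Answer: P0:NH1 P1:NH1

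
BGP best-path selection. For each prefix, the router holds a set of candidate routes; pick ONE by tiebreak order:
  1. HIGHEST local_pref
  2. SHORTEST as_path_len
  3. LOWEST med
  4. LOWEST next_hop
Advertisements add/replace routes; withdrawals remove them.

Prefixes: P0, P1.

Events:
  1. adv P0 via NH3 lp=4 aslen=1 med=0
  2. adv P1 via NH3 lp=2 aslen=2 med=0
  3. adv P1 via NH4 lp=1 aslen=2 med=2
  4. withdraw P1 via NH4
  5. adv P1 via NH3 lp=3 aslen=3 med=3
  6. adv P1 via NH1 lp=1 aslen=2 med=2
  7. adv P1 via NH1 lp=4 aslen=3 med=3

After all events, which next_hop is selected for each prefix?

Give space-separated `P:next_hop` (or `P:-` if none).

Answer: P0:NH3 P1:NH1

Derivation:
Op 1: best P0=NH3 P1=-
Op 2: best P0=NH3 P1=NH3
Op 3: best P0=NH3 P1=NH3
Op 4: best P0=NH3 P1=NH3
Op 5: best P0=NH3 P1=NH3
Op 6: best P0=NH3 P1=NH3
Op 7: best P0=NH3 P1=NH1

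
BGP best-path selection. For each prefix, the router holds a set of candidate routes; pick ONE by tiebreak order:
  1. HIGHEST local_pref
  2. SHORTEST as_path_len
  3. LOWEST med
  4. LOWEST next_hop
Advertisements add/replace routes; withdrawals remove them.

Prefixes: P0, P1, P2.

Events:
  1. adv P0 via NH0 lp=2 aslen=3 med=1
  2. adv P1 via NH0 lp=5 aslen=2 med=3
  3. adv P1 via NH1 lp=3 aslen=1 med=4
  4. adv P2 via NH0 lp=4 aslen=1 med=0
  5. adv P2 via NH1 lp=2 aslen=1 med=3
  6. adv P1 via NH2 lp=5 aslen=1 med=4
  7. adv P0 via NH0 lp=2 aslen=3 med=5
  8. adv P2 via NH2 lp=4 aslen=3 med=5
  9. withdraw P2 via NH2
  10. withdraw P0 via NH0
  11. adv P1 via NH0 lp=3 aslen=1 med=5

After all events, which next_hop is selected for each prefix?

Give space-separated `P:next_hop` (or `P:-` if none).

Answer: P0:- P1:NH2 P2:NH0

Derivation:
Op 1: best P0=NH0 P1=- P2=-
Op 2: best P0=NH0 P1=NH0 P2=-
Op 3: best P0=NH0 P1=NH0 P2=-
Op 4: best P0=NH0 P1=NH0 P2=NH0
Op 5: best P0=NH0 P1=NH0 P2=NH0
Op 6: best P0=NH0 P1=NH2 P2=NH0
Op 7: best P0=NH0 P1=NH2 P2=NH0
Op 8: best P0=NH0 P1=NH2 P2=NH0
Op 9: best P0=NH0 P1=NH2 P2=NH0
Op 10: best P0=- P1=NH2 P2=NH0
Op 11: best P0=- P1=NH2 P2=NH0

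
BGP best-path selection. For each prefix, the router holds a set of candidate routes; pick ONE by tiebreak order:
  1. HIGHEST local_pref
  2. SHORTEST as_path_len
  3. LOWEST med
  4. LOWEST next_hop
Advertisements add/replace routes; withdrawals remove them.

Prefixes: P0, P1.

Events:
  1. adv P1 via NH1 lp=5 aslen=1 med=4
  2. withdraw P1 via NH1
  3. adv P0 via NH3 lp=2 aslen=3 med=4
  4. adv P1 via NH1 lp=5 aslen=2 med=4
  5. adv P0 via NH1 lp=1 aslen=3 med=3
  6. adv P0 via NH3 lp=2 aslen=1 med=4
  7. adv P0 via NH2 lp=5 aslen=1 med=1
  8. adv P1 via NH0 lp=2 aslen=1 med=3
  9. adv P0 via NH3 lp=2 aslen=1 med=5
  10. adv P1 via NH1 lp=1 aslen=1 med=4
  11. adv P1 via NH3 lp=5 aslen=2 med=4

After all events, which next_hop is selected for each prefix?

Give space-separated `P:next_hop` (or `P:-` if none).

Op 1: best P0=- P1=NH1
Op 2: best P0=- P1=-
Op 3: best P0=NH3 P1=-
Op 4: best P0=NH3 P1=NH1
Op 5: best P0=NH3 P1=NH1
Op 6: best P0=NH3 P1=NH1
Op 7: best P0=NH2 P1=NH1
Op 8: best P0=NH2 P1=NH1
Op 9: best P0=NH2 P1=NH1
Op 10: best P0=NH2 P1=NH0
Op 11: best P0=NH2 P1=NH3

Answer: P0:NH2 P1:NH3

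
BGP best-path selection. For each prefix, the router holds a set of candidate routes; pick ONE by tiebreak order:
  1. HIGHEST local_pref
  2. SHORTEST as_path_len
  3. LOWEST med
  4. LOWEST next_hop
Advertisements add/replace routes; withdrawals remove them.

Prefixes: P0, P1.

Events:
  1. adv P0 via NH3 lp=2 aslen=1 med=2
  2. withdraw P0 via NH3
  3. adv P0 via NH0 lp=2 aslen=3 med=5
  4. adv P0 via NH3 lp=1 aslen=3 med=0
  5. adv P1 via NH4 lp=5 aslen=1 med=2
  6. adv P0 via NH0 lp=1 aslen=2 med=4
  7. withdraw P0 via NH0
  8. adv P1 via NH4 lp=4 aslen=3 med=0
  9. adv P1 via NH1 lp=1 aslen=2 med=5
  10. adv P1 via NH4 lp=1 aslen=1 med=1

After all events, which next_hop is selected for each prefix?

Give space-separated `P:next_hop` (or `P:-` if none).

Op 1: best P0=NH3 P1=-
Op 2: best P0=- P1=-
Op 3: best P0=NH0 P1=-
Op 4: best P0=NH0 P1=-
Op 5: best P0=NH0 P1=NH4
Op 6: best P0=NH0 P1=NH4
Op 7: best P0=NH3 P1=NH4
Op 8: best P0=NH3 P1=NH4
Op 9: best P0=NH3 P1=NH4
Op 10: best P0=NH3 P1=NH4

Answer: P0:NH3 P1:NH4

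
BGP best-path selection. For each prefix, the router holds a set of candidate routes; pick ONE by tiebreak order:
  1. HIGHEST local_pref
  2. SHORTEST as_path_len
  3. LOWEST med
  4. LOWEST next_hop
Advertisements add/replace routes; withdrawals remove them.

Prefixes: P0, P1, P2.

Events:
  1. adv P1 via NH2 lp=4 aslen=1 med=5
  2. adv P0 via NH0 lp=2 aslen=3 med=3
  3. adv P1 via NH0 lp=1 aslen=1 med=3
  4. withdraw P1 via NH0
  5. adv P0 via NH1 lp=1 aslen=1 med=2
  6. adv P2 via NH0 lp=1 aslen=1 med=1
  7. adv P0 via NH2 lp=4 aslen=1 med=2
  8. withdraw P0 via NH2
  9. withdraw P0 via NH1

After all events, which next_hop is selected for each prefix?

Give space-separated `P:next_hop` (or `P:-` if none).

Answer: P0:NH0 P1:NH2 P2:NH0

Derivation:
Op 1: best P0=- P1=NH2 P2=-
Op 2: best P0=NH0 P1=NH2 P2=-
Op 3: best P0=NH0 P1=NH2 P2=-
Op 4: best P0=NH0 P1=NH2 P2=-
Op 5: best P0=NH0 P1=NH2 P2=-
Op 6: best P0=NH0 P1=NH2 P2=NH0
Op 7: best P0=NH2 P1=NH2 P2=NH0
Op 8: best P0=NH0 P1=NH2 P2=NH0
Op 9: best P0=NH0 P1=NH2 P2=NH0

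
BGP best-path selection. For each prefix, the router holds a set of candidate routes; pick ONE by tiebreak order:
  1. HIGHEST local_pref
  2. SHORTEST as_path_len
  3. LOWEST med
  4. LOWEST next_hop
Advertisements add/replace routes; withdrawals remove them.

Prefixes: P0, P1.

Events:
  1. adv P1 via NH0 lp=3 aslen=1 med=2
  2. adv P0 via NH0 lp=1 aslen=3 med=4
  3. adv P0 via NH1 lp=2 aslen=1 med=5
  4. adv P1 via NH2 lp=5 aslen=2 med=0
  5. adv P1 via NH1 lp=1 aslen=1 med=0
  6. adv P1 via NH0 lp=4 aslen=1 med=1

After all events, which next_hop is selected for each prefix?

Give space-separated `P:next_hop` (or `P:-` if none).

Answer: P0:NH1 P1:NH2

Derivation:
Op 1: best P0=- P1=NH0
Op 2: best P0=NH0 P1=NH0
Op 3: best P0=NH1 P1=NH0
Op 4: best P0=NH1 P1=NH2
Op 5: best P0=NH1 P1=NH2
Op 6: best P0=NH1 P1=NH2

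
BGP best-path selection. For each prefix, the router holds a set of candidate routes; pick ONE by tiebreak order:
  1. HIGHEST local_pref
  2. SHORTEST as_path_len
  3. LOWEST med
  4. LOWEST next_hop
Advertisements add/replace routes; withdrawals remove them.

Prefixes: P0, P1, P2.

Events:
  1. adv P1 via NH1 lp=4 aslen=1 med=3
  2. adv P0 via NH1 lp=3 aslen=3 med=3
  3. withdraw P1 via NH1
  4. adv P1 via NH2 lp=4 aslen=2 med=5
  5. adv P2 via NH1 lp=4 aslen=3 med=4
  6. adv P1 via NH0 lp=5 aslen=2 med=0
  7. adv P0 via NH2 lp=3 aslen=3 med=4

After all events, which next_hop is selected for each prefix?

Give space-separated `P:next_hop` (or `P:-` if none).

Op 1: best P0=- P1=NH1 P2=-
Op 2: best P0=NH1 P1=NH1 P2=-
Op 3: best P0=NH1 P1=- P2=-
Op 4: best P0=NH1 P1=NH2 P2=-
Op 5: best P0=NH1 P1=NH2 P2=NH1
Op 6: best P0=NH1 P1=NH0 P2=NH1
Op 7: best P0=NH1 P1=NH0 P2=NH1

Answer: P0:NH1 P1:NH0 P2:NH1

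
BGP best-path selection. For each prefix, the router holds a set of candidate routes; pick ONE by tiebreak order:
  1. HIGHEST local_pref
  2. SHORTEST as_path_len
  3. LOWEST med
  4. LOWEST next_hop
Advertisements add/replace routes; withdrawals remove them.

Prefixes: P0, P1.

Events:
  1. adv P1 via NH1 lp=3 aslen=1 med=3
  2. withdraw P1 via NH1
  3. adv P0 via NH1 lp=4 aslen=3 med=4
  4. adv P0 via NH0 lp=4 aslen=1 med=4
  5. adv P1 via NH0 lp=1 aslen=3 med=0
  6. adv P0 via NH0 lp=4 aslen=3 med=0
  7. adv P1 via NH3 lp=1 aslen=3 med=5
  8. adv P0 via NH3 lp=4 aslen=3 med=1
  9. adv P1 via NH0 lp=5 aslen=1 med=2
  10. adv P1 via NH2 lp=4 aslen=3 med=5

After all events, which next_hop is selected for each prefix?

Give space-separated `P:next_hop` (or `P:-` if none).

Answer: P0:NH0 P1:NH0

Derivation:
Op 1: best P0=- P1=NH1
Op 2: best P0=- P1=-
Op 3: best P0=NH1 P1=-
Op 4: best P0=NH0 P1=-
Op 5: best P0=NH0 P1=NH0
Op 6: best P0=NH0 P1=NH0
Op 7: best P0=NH0 P1=NH0
Op 8: best P0=NH0 P1=NH0
Op 9: best P0=NH0 P1=NH0
Op 10: best P0=NH0 P1=NH0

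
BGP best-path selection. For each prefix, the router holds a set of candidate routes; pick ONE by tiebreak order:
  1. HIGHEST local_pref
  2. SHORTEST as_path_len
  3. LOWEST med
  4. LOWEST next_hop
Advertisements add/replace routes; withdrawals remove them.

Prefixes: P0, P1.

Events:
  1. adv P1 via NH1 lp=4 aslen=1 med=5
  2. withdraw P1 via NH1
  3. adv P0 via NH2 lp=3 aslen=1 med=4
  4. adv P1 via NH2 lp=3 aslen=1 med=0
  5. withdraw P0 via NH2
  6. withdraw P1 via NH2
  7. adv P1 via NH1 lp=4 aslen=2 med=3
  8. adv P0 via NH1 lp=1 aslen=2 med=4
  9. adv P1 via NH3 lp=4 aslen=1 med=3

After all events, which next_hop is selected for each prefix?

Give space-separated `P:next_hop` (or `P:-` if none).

Answer: P0:NH1 P1:NH3

Derivation:
Op 1: best P0=- P1=NH1
Op 2: best P0=- P1=-
Op 3: best P0=NH2 P1=-
Op 4: best P0=NH2 P1=NH2
Op 5: best P0=- P1=NH2
Op 6: best P0=- P1=-
Op 7: best P0=- P1=NH1
Op 8: best P0=NH1 P1=NH1
Op 9: best P0=NH1 P1=NH3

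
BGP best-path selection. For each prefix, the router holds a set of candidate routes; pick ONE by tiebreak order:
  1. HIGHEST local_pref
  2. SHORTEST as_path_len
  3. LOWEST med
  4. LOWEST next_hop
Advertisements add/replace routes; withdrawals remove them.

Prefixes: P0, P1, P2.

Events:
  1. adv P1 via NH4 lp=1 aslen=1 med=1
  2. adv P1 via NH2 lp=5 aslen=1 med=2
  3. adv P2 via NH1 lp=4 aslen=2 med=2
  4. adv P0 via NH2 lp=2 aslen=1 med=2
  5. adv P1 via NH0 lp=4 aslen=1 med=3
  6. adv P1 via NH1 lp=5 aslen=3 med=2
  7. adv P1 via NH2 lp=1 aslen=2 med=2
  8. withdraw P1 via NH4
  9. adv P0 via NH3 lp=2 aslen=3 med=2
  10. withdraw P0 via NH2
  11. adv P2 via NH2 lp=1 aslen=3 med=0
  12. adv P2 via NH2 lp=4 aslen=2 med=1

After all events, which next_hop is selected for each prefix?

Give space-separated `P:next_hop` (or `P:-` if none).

Op 1: best P0=- P1=NH4 P2=-
Op 2: best P0=- P1=NH2 P2=-
Op 3: best P0=- P1=NH2 P2=NH1
Op 4: best P0=NH2 P1=NH2 P2=NH1
Op 5: best P0=NH2 P1=NH2 P2=NH1
Op 6: best P0=NH2 P1=NH2 P2=NH1
Op 7: best P0=NH2 P1=NH1 P2=NH1
Op 8: best P0=NH2 P1=NH1 P2=NH1
Op 9: best P0=NH2 P1=NH1 P2=NH1
Op 10: best P0=NH3 P1=NH1 P2=NH1
Op 11: best P0=NH3 P1=NH1 P2=NH1
Op 12: best P0=NH3 P1=NH1 P2=NH2

Answer: P0:NH3 P1:NH1 P2:NH2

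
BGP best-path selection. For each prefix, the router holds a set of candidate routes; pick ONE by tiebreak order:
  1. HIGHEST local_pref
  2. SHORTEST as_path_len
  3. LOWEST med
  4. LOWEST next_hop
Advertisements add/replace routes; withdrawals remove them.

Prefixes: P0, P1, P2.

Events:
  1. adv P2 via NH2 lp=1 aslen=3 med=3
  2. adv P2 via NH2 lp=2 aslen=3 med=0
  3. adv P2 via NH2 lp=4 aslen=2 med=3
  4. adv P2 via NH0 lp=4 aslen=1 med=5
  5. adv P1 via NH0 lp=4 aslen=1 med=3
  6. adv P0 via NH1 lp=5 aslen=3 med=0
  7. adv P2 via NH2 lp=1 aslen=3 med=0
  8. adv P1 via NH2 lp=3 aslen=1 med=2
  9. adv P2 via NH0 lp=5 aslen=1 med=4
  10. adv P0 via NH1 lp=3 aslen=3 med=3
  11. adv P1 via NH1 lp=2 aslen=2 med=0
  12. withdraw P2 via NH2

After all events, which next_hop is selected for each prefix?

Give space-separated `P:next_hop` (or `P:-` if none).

Answer: P0:NH1 P1:NH0 P2:NH0

Derivation:
Op 1: best P0=- P1=- P2=NH2
Op 2: best P0=- P1=- P2=NH2
Op 3: best P0=- P1=- P2=NH2
Op 4: best P0=- P1=- P2=NH0
Op 5: best P0=- P1=NH0 P2=NH0
Op 6: best P0=NH1 P1=NH0 P2=NH0
Op 7: best P0=NH1 P1=NH0 P2=NH0
Op 8: best P0=NH1 P1=NH0 P2=NH0
Op 9: best P0=NH1 P1=NH0 P2=NH0
Op 10: best P0=NH1 P1=NH0 P2=NH0
Op 11: best P0=NH1 P1=NH0 P2=NH0
Op 12: best P0=NH1 P1=NH0 P2=NH0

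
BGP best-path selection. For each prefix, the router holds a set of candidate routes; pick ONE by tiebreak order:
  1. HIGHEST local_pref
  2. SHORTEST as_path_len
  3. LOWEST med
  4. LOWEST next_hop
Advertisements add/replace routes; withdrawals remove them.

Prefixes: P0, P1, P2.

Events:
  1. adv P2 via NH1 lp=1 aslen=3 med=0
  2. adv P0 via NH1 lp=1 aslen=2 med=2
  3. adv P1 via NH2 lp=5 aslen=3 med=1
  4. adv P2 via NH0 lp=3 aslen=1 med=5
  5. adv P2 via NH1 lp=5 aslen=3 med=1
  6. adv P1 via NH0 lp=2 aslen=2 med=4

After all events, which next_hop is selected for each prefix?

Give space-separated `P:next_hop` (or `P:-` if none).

Answer: P0:NH1 P1:NH2 P2:NH1

Derivation:
Op 1: best P0=- P1=- P2=NH1
Op 2: best P0=NH1 P1=- P2=NH1
Op 3: best P0=NH1 P1=NH2 P2=NH1
Op 4: best P0=NH1 P1=NH2 P2=NH0
Op 5: best P0=NH1 P1=NH2 P2=NH1
Op 6: best P0=NH1 P1=NH2 P2=NH1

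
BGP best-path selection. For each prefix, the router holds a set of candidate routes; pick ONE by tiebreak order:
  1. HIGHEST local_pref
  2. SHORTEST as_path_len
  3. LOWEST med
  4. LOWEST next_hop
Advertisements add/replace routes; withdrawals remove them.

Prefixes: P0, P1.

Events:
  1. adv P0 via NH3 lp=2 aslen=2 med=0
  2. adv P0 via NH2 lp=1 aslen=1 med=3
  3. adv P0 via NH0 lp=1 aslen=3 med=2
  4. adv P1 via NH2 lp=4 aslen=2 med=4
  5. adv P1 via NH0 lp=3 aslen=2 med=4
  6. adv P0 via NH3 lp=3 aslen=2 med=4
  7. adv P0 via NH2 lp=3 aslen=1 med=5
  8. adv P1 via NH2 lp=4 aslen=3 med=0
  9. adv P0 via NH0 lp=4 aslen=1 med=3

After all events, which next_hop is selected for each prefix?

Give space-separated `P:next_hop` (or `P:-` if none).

Op 1: best P0=NH3 P1=-
Op 2: best P0=NH3 P1=-
Op 3: best P0=NH3 P1=-
Op 4: best P0=NH3 P1=NH2
Op 5: best P0=NH3 P1=NH2
Op 6: best P0=NH3 P1=NH2
Op 7: best P0=NH2 P1=NH2
Op 8: best P0=NH2 P1=NH2
Op 9: best P0=NH0 P1=NH2

Answer: P0:NH0 P1:NH2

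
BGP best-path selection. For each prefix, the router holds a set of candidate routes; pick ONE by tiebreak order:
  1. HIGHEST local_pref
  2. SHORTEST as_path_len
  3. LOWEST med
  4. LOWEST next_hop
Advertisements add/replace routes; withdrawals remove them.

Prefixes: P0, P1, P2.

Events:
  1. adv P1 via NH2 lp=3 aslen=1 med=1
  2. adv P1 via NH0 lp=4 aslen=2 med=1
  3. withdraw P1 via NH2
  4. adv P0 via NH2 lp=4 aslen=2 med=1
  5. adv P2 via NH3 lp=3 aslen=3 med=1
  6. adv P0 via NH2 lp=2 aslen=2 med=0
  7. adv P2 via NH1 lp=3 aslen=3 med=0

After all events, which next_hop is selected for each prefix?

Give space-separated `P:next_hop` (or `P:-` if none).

Answer: P0:NH2 P1:NH0 P2:NH1

Derivation:
Op 1: best P0=- P1=NH2 P2=-
Op 2: best P0=- P1=NH0 P2=-
Op 3: best P0=- P1=NH0 P2=-
Op 4: best P0=NH2 P1=NH0 P2=-
Op 5: best P0=NH2 P1=NH0 P2=NH3
Op 6: best P0=NH2 P1=NH0 P2=NH3
Op 7: best P0=NH2 P1=NH0 P2=NH1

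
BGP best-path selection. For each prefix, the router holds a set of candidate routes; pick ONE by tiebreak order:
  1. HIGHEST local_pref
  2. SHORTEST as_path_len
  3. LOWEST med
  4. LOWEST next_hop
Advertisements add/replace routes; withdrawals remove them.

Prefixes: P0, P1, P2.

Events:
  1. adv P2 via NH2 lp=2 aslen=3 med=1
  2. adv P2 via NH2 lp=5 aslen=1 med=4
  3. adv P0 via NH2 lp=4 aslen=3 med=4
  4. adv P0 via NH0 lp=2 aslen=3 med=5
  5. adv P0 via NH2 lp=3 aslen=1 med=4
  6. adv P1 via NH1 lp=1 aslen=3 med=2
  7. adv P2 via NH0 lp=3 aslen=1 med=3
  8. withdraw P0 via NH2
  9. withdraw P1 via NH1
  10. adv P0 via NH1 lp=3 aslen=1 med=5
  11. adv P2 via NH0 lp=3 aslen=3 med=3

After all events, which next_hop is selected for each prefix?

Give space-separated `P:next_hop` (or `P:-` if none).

Op 1: best P0=- P1=- P2=NH2
Op 2: best P0=- P1=- P2=NH2
Op 3: best P0=NH2 P1=- P2=NH2
Op 4: best P0=NH2 P1=- P2=NH2
Op 5: best P0=NH2 P1=- P2=NH2
Op 6: best P0=NH2 P1=NH1 P2=NH2
Op 7: best P0=NH2 P1=NH1 P2=NH2
Op 8: best P0=NH0 P1=NH1 P2=NH2
Op 9: best P0=NH0 P1=- P2=NH2
Op 10: best P0=NH1 P1=- P2=NH2
Op 11: best P0=NH1 P1=- P2=NH2

Answer: P0:NH1 P1:- P2:NH2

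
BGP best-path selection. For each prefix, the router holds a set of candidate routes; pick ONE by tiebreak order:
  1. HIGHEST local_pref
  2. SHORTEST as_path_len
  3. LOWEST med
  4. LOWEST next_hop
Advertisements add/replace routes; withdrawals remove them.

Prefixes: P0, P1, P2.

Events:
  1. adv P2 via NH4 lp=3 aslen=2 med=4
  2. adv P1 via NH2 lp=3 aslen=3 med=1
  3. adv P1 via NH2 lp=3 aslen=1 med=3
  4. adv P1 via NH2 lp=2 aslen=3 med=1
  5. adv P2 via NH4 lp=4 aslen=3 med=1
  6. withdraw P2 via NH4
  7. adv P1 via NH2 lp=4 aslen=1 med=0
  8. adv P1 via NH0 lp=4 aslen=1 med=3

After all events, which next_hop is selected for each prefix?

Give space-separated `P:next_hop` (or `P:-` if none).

Op 1: best P0=- P1=- P2=NH4
Op 2: best P0=- P1=NH2 P2=NH4
Op 3: best P0=- P1=NH2 P2=NH4
Op 4: best P0=- P1=NH2 P2=NH4
Op 5: best P0=- P1=NH2 P2=NH4
Op 6: best P0=- P1=NH2 P2=-
Op 7: best P0=- P1=NH2 P2=-
Op 8: best P0=- P1=NH2 P2=-

Answer: P0:- P1:NH2 P2:-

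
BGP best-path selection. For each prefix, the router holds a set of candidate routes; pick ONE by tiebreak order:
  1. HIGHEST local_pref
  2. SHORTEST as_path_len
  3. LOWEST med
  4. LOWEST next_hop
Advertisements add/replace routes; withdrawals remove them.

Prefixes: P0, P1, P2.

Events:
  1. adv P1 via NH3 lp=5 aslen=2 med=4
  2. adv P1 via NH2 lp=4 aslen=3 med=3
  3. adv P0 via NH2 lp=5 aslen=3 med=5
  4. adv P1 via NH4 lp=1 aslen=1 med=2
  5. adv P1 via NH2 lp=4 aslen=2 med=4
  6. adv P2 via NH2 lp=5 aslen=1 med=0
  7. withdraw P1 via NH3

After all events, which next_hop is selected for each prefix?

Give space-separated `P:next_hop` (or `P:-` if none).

Answer: P0:NH2 P1:NH2 P2:NH2

Derivation:
Op 1: best P0=- P1=NH3 P2=-
Op 2: best P0=- P1=NH3 P2=-
Op 3: best P0=NH2 P1=NH3 P2=-
Op 4: best P0=NH2 P1=NH3 P2=-
Op 5: best P0=NH2 P1=NH3 P2=-
Op 6: best P0=NH2 P1=NH3 P2=NH2
Op 7: best P0=NH2 P1=NH2 P2=NH2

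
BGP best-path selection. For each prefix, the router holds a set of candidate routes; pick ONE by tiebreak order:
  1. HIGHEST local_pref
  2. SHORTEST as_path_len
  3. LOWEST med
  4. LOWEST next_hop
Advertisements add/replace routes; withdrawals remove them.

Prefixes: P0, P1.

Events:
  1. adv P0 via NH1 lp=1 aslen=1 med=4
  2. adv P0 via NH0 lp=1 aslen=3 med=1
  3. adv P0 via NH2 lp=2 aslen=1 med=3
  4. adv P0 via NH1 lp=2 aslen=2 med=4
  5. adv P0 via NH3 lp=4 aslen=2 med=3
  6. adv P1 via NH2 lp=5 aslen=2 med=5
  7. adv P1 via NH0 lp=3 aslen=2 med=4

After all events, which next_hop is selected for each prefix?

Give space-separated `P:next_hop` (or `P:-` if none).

Answer: P0:NH3 P1:NH2

Derivation:
Op 1: best P0=NH1 P1=-
Op 2: best P0=NH1 P1=-
Op 3: best P0=NH2 P1=-
Op 4: best P0=NH2 P1=-
Op 5: best P0=NH3 P1=-
Op 6: best P0=NH3 P1=NH2
Op 7: best P0=NH3 P1=NH2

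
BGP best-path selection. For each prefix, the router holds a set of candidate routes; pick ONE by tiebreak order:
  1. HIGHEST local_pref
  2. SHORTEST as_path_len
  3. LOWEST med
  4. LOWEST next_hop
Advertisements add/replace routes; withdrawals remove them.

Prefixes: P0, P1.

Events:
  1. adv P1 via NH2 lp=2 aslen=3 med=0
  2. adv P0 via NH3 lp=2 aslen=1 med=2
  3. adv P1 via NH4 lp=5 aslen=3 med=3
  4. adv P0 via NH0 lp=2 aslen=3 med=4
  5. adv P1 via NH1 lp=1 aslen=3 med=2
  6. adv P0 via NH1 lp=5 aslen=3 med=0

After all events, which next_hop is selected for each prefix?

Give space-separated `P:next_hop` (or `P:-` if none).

Op 1: best P0=- P1=NH2
Op 2: best P0=NH3 P1=NH2
Op 3: best P0=NH3 P1=NH4
Op 4: best P0=NH3 P1=NH4
Op 5: best P0=NH3 P1=NH4
Op 6: best P0=NH1 P1=NH4

Answer: P0:NH1 P1:NH4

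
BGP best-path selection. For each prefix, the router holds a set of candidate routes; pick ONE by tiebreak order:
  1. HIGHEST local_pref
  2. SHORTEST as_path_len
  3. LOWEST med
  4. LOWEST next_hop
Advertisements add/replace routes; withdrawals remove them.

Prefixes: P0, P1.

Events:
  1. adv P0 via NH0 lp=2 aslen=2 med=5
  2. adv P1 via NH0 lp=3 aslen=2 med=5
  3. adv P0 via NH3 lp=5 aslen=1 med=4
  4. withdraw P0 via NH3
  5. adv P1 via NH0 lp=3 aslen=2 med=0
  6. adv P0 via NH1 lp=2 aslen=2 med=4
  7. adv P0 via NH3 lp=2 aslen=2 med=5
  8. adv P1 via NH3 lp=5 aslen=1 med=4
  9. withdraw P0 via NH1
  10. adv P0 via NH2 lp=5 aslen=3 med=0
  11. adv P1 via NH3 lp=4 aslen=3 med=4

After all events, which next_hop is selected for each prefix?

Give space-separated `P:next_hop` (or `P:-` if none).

Answer: P0:NH2 P1:NH3

Derivation:
Op 1: best P0=NH0 P1=-
Op 2: best P0=NH0 P1=NH0
Op 3: best P0=NH3 P1=NH0
Op 4: best P0=NH0 P1=NH0
Op 5: best P0=NH0 P1=NH0
Op 6: best P0=NH1 P1=NH0
Op 7: best P0=NH1 P1=NH0
Op 8: best P0=NH1 P1=NH3
Op 9: best P0=NH0 P1=NH3
Op 10: best P0=NH2 P1=NH3
Op 11: best P0=NH2 P1=NH3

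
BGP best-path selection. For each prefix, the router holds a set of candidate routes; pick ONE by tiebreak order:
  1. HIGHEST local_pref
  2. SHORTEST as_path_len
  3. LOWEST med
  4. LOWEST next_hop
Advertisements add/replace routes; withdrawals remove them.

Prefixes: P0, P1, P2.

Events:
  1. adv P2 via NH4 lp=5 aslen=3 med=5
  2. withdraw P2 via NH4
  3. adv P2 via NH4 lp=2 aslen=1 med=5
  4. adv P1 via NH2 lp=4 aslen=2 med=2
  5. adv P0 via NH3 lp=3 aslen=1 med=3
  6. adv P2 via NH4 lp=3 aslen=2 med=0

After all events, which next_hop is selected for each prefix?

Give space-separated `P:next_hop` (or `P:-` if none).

Op 1: best P0=- P1=- P2=NH4
Op 2: best P0=- P1=- P2=-
Op 3: best P0=- P1=- P2=NH4
Op 4: best P0=- P1=NH2 P2=NH4
Op 5: best P0=NH3 P1=NH2 P2=NH4
Op 6: best P0=NH3 P1=NH2 P2=NH4

Answer: P0:NH3 P1:NH2 P2:NH4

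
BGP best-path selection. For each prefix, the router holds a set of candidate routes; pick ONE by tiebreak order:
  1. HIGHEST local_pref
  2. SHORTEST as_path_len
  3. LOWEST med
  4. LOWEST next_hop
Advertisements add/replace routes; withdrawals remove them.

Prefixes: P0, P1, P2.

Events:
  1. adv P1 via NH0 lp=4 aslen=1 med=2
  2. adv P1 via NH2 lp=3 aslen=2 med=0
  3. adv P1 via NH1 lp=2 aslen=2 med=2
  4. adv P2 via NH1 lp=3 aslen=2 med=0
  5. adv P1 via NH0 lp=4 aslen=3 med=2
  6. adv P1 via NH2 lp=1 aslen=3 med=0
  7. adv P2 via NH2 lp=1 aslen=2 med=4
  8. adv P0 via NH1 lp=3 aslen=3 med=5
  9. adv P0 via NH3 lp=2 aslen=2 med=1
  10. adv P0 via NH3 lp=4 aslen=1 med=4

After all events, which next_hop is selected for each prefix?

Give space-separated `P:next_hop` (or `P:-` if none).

Op 1: best P0=- P1=NH0 P2=-
Op 2: best P0=- P1=NH0 P2=-
Op 3: best P0=- P1=NH0 P2=-
Op 4: best P0=- P1=NH0 P2=NH1
Op 5: best P0=- P1=NH0 P2=NH1
Op 6: best P0=- P1=NH0 P2=NH1
Op 7: best P0=- P1=NH0 P2=NH1
Op 8: best P0=NH1 P1=NH0 P2=NH1
Op 9: best P0=NH1 P1=NH0 P2=NH1
Op 10: best P0=NH3 P1=NH0 P2=NH1

Answer: P0:NH3 P1:NH0 P2:NH1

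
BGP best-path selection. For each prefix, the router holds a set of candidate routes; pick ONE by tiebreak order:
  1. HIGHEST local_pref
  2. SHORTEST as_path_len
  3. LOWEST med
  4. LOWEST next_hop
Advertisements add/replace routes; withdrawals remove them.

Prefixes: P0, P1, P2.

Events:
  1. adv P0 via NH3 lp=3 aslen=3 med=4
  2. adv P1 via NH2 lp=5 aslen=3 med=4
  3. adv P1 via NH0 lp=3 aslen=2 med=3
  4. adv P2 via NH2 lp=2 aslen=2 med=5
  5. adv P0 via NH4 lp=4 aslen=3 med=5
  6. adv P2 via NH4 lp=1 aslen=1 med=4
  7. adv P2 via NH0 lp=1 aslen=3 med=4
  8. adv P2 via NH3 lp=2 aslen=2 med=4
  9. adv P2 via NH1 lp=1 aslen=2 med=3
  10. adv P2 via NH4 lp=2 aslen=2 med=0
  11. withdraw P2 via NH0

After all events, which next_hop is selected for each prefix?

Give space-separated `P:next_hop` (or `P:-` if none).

Answer: P0:NH4 P1:NH2 P2:NH4

Derivation:
Op 1: best P0=NH3 P1=- P2=-
Op 2: best P0=NH3 P1=NH2 P2=-
Op 3: best P0=NH3 P1=NH2 P2=-
Op 4: best P0=NH3 P1=NH2 P2=NH2
Op 5: best P0=NH4 P1=NH2 P2=NH2
Op 6: best P0=NH4 P1=NH2 P2=NH2
Op 7: best P0=NH4 P1=NH2 P2=NH2
Op 8: best P0=NH4 P1=NH2 P2=NH3
Op 9: best P0=NH4 P1=NH2 P2=NH3
Op 10: best P0=NH4 P1=NH2 P2=NH4
Op 11: best P0=NH4 P1=NH2 P2=NH4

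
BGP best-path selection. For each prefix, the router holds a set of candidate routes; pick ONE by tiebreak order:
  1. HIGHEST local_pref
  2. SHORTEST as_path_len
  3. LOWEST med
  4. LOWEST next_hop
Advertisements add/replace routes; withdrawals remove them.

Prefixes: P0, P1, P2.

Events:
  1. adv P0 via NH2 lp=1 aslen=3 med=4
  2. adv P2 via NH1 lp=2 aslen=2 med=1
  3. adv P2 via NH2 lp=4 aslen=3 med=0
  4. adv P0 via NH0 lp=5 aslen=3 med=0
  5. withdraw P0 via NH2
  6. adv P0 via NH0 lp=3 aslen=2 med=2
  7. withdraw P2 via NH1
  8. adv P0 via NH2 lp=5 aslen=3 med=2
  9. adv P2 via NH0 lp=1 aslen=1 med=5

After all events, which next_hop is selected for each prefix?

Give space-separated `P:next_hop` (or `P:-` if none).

Answer: P0:NH2 P1:- P2:NH2

Derivation:
Op 1: best P0=NH2 P1=- P2=-
Op 2: best P0=NH2 P1=- P2=NH1
Op 3: best P0=NH2 P1=- P2=NH2
Op 4: best P0=NH0 P1=- P2=NH2
Op 5: best P0=NH0 P1=- P2=NH2
Op 6: best P0=NH0 P1=- P2=NH2
Op 7: best P0=NH0 P1=- P2=NH2
Op 8: best P0=NH2 P1=- P2=NH2
Op 9: best P0=NH2 P1=- P2=NH2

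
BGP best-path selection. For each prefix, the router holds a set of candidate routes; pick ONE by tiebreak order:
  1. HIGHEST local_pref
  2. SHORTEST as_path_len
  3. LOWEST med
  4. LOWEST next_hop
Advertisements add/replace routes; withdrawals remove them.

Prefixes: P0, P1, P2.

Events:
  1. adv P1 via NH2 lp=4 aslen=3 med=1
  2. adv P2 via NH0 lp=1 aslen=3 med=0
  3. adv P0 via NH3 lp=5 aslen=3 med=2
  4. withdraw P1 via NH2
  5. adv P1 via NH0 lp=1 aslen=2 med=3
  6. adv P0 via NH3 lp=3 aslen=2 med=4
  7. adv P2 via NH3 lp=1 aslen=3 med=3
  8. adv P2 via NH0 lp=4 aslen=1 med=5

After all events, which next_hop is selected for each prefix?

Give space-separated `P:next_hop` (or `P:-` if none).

Answer: P0:NH3 P1:NH0 P2:NH0

Derivation:
Op 1: best P0=- P1=NH2 P2=-
Op 2: best P0=- P1=NH2 P2=NH0
Op 3: best P0=NH3 P1=NH2 P2=NH0
Op 4: best P0=NH3 P1=- P2=NH0
Op 5: best P0=NH3 P1=NH0 P2=NH0
Op 6: best P0=NH3 P1=NH0 P2=NH0
Op 7: best P0=NH3 P1=NH0 P2=NH0
Op 8: best P0=NH3 P1=NH0 P2=NH0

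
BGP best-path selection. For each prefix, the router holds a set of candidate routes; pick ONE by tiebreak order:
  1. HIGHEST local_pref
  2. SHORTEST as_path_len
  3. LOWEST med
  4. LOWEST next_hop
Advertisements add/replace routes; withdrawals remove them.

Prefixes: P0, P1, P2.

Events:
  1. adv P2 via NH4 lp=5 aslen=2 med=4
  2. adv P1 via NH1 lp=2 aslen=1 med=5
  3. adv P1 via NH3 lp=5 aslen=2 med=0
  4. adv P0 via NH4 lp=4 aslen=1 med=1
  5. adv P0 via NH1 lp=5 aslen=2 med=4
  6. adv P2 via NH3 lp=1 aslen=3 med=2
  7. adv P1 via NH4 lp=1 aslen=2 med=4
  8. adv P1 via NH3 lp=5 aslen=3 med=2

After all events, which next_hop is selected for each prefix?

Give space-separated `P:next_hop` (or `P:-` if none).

Op 1: best P0=- P1=- P2=NH4
Op 2: best P0=- P1=NH1 P2=NH4
Op 3: best P0=- P1=NH3 P2=NH4
Op 4: best P0=NH4 P1=NH3 P2=NH4
Op 5: best P0=NH1 P1=NH3 P2=NH4
Op 6: best P0=NH1 P1=NH3 P2=NH4
Op 7: best P0=NH1 P1=NH3 P2=NH4
Op 8: best P0=NH1 P1=NH3 P2=NH4

Answer: P0:NH1 P1:NH3 P2:NH4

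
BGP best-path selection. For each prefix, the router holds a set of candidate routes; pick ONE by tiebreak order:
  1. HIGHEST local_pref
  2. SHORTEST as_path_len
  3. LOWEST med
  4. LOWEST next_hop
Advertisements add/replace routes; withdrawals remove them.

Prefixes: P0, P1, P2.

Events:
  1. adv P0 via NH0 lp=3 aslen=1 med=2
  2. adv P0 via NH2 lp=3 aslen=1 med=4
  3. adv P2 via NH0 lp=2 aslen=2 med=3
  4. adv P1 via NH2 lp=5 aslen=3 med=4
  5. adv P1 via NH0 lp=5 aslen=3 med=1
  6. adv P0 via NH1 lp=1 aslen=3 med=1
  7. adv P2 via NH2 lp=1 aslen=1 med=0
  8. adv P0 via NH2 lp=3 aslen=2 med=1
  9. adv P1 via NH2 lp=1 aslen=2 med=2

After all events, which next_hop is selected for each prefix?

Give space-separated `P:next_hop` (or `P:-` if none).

Answer: P0:NH0 P1:NH0 P2:NH0

Derivation:
Op 1: best P0=NH0 P1=- P2=-
Op 2: best P0=NH0 P1=- P2=-
Op 3: best P0=NH0 P1=- P2=NH0
Op 4: best P0=NH0 P1=NH2 P2=NH0
Op 5: best P0=NH0 P1=NH0 P2=NH0
Op 6: best P0=NH0 P1=NH0 P2=NH0
Op 7: best P0=NH0 P1=NH0 P2=NH0
Op 8: best P0=NH0 P1=NH0 P2=NH0
Op 9: best P0=NH0 P1=NH0 P2=NH0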